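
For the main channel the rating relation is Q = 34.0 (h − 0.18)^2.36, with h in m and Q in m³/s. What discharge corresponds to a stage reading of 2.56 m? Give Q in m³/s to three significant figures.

263 m³/s

Q = 34.0 × (2.56 − 0.18)^2.36 = 34.0 × 2.38^2.36 = 263.1 m³/s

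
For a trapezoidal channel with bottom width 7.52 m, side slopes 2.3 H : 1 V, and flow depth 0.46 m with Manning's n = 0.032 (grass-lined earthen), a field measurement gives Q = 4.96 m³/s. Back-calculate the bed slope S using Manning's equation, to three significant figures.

0.00546

A = (b + z·y)·y = (7.52 + 2.3×0.46)×0.46 = 3.946 m²
P = b + 2y√(1+z²) = 7.52 + 2×0.46×√(1+2.3²) = 9.827 m
R = A/P = 3.946/9.827 = 0.4015 m
S = (Q·n / (1·A·R^(2/3)))² = (4.96×0.032 / (1×3.946×0.5443))² = 0.005462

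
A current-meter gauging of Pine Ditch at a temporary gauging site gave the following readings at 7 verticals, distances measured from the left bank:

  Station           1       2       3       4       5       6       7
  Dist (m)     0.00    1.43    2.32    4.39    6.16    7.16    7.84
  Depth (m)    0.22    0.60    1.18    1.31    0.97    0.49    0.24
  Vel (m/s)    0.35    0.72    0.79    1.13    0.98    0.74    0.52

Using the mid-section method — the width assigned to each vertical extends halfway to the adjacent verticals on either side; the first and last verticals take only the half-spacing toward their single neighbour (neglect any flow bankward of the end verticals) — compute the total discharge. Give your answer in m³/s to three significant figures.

w_1 = (1.43 − 0.00)/2 = 0.715 m; q_1 = 0.35 × 0.22 × 0.715 = 0.05506 m³/s
w_2 = (2.32 − 0.00)/2 = 1.16 m; q_2 = 0.72 × 0.60 × 1.16 = 0.5011 m³/s
w_3 = (4.39 − 1.43)/2 = 1.48 m; q_3 = 0.79 × 1.18 × 1.48 = 1.380 m³/s
w_4 = (6.16 − 2.32)/2 = 1.92 m; q_4 = 1.13 × 1.31 × 1.92 = 2.842 m³/s
w_5 = (7.16 − 4.39)/2 = 1.385 m; q_5 = 0.98 × 0.97 × 1.385 = 1.317 m³/s
w_6 = (7.84 − 6.16)/2 = 0.84 m; q_6 = 0.74 × 0.49 × 0.84 = 0.3046 m³/s
w_7 = (7.84 − 7.16)/2 = 0.34 m; q_7 = 0.52 × 0.24 × 0.34 = 0.04243 m³/s
Q = Σ qᵢ = 6.442 m³/s

6.44 m³/s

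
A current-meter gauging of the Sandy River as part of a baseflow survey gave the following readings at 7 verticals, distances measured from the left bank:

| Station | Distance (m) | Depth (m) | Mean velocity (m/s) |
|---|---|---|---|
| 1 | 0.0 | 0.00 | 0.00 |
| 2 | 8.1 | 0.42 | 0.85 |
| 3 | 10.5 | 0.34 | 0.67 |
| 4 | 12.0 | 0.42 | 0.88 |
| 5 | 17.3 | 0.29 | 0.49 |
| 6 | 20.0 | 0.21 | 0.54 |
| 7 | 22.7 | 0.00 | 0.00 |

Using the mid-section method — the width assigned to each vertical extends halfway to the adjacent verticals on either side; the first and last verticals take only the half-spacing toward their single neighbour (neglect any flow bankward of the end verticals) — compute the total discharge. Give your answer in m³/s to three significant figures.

w_2 = (10.5 − 0.0)/2 = 5.25 m; q_2 = 0.85 × 0.42 × 5.25 = 1.874 m³/s
w_3 = (12.0 − 8.1)/2 = 1.95 m; q_3 = 0.67 × 0.34 × 1.95 = 0.4442 m³/s
w_4 = (17.3 − 10.5)/2 = 3.4 m; q_4 = 0.88 × 0.42 × 3.4 = 1.257 m³/s
w_5 = (20.0 − 12.0)/2 = 4 m; q_5 = 0.49 × 0.29 × 4 = 0.5684 m³/s
w_6 = (22.7 − 17.3)/2 = 2.7 m; q_6 = 0.54 × 0.21 × 2.7 = 0.3062 m³/s
Stations 1, 7 contribute zero (depth or velocity is 0).
Q = Σ qᵢ = 4.450 m³/s

4.45 m³/s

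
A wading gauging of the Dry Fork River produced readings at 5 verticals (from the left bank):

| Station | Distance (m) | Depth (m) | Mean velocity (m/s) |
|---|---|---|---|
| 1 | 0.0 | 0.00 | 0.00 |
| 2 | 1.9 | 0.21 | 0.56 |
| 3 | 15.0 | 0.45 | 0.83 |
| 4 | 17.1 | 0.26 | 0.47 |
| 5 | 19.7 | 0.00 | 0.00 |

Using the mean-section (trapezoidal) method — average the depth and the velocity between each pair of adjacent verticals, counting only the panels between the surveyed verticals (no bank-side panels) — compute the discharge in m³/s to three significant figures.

Panel 1-2: Δb = 1.9 m, d̄ = (0.00+0.21)/2 = 0.105, v̄ = (0.00+0.56)/2 = 0.28 → q = 1.9×0.105×0.28 = 0.05586 m³/s
Panel 2-3: Δb = 13.1 m, d̄ = (0.21+0.45)/2 = 0.33, v̄ = (0.56+0.83)/2 = 0.695 → q = 13.1×0.33×0.695 = 3.004 m³/s
Panel 3-4: Δb = 2.1 m, d̄ = (0.45+0.26)/2 = 0.355, v̄ = (0.83+0.47)/2 = 0.65 → q = 2.1×0.355×0.65 = 0.4846 m³/s
Panel 4-5: Δb = 2.6 m, d̄ = (0.26+0.00)/2 = 0.13, v̄ = (0.47+0.00)/2 = 0.235 → q = 2.6×0.13×0.235 = 0.07943 m³/s
Q = Σ q = 3.624 m³/s

3.62 m³/s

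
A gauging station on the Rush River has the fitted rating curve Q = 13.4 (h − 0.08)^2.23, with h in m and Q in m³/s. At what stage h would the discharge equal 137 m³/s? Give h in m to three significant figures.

h − h₀ = (Q/C)^(1/b) = (137/13.4)^(1/2.23) = 2.836 m
h = 0.08 + 2.836 = 2.916 m

2.92 m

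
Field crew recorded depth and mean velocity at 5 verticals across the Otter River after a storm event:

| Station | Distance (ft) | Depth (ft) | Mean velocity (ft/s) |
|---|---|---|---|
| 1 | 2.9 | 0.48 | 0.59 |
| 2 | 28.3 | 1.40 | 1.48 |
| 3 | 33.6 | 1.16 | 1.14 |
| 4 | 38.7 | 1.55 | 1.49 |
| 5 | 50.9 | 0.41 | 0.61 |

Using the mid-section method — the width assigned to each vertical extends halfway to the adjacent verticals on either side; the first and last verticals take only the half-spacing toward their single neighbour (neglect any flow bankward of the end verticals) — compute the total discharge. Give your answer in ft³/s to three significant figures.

63.8 ft³/s

w_1 = (28.3 − 2.9)/2 = 12.7 ft; q_1 = 0.59 × 0.48 × 12.7 = 3.597 ft³/s
w_2 = (33.6 − 2.9)/2 = 15.35 ft; q_2 = 1.48 × 1.40 × 15.35 = 31.81 ft³/s
w_3 = (38.7 − 28.3)/2 = 5.2 ft; q_3 = 1.14 × 1.16 × 5.2 = 6.876 ft³/s
w_4 = (50.9 − 33.6)/2 = 8.65 ft; q_4 = 1.49 × 1.55 × 8.65 = 19.98 ft³/s
w_5 = (50.9 − 38.7)/2 = 6.1 ft; q_5 = 0.61 × 0.41 × 6.1 = 1.526 ft³/s
Q = Σ qᵢ = 63.78 ft³/s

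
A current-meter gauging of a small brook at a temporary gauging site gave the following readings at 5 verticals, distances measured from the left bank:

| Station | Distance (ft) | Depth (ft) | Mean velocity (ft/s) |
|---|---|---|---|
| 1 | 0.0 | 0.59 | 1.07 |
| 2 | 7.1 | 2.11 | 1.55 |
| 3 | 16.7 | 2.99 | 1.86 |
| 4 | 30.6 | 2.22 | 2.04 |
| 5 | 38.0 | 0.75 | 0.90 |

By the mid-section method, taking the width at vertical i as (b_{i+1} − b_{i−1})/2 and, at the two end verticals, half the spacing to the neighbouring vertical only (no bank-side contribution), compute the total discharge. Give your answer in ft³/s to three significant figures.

w_1 = (7.1 − 0.0)/2 = 3.55 ft; q_1 = 1.07 × 0.59 × 3.55 = 2.241 ft³/s
w_2 = (16.7 − 0.0)/2 = 8.35 ft; q_2 = 1.55 × 2.11 × 8.35 = 27.31 ft³/s
w_3 = (30.6 − 7.1)/2 = 11.75 ft; q_3 = 1.86 × 2.99 × 11.75 = 65.35 ft³/s
w_4 = (38.0 − 16.7)/2 = 10.65 ft; q_4 = 2.04 × 2.22 × 10.65 = 48.23 ft³/s
w_5 = (38.0 − 30.6)/2 = 3.7 ft; q_5 = 0.90 × 0.75 × 3.7 = 2.498 ft³/s
Q = Σ qᵢ = 145.6 ft³/s

146 ft³/s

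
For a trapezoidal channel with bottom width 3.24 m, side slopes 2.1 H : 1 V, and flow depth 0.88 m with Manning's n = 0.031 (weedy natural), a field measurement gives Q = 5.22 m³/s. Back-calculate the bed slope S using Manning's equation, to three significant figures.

A = (b + z·y)·y = (3.24 + 2.1×0.88)×0.88 = 4.477 m²
P = b + 2y√(1+z²) = 3.24 + 2×0.88×√(1+2.1²) = 7.334 m
R = A/P = 4.477/7.334 = 0.6105 m
S = (Q·n / (1·A·R^(2/3)))² = (5.22×0.031 / (1×4.477×0.7197))² = 0.002522

0.00252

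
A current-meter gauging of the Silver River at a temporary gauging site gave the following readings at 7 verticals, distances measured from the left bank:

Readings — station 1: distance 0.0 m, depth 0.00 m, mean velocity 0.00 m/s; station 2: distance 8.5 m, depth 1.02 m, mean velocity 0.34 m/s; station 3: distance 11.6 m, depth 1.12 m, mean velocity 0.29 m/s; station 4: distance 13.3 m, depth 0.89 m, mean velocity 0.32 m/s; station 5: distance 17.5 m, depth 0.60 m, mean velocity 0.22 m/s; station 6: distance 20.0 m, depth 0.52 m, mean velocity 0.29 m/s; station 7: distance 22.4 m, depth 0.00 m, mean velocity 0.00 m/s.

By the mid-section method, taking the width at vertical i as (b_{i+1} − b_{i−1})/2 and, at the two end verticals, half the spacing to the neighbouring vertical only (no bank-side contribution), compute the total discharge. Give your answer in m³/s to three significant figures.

w_2 = (11.6 − 0.0)/2 = 5.8 m; q_2 = 0.34 × 1.02 × 5.8 = 2.011 m³/s
w_3 = (13.3 − 8.5)/2 = 2.4 m; q_3 = 0.29 × 1.12 × 2.4 = 0.7795 m³/s
w_4 = (17.5 − 11.6)/2 = 2.95 m; q_4 = 0.32 × 0.89 × 2.95 = 0.8402 m³/s
w_5 = (20.0 − 13.3)/2 = 3.35 m; q_5 = 0.22 × 0.60 × 3.35 = 0.4422 m³/s
w_6 = (22.4 − 17.5)/2 = 2.45 m; q_6 = 0.29 × 0.52 × 2.45 = 0.3695 m³/s
Stations 1, 7 contribute zero (depth or velocity is 0).
Q = Σ qᵢ = 4.443 m³/s

4.44 m³/s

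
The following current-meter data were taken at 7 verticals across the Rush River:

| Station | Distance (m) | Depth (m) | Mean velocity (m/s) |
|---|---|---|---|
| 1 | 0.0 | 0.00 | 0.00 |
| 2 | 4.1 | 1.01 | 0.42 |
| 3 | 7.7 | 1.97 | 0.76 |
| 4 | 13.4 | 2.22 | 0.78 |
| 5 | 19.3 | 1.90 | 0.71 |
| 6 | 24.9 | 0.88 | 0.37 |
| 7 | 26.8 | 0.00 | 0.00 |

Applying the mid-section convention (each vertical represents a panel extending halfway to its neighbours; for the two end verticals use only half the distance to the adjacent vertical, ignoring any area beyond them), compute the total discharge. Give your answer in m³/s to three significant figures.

27.6 m³/s

w_2 = (7.7 − 0.0)/2 = 3.85 m; q_2 = 0.42 × 1.01 × 3.85 = 1.633 m³/s
w_3 = (13.4 − 4.1)/2 = 4.65 m; q_3 = 0.76 × 1.97 × 4.65 = 6.962 m³/s
w_4 = (19.3 − 7.7)/2 = 5.8 m; q_4 = 0.78 × 2.22 × 5.8 = 10.04 m³/s
w_5 = (24.9 − 13.4)/2 = 5.75 m; q_5 = 0.71 × 1.90 × 5.75 = 7.757 m³/s
w_6 = (26.8 − 19.3)/2 = 3.75 m; q_6 = 0.37 × 0.88 × 3.75 = 1.221 m³/s
Stations 1, 7 contribute zero (depth or velocity is 0).
Q = Σ qᵢ = 27.62 m³/s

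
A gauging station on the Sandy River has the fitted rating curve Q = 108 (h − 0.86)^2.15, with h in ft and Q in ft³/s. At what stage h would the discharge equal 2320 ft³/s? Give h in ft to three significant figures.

5.02 ft

h − h₀ = (Q/C)^(1/b) = (2320/108)^(1/2.15) = 4.165 ft
h = 0.86 + 4.165 = 5.025 ft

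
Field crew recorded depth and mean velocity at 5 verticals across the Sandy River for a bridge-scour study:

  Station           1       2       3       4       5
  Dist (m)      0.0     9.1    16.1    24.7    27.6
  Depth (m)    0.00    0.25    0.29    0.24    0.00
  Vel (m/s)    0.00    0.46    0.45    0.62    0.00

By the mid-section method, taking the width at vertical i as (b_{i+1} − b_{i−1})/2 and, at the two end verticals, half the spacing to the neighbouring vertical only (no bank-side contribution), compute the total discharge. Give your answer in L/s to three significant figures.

2800 L/s

w_2 = (16.1 − 0.0)/2 = 8.05 m; q_2 = 0.46 × 0.25 × 8.05 = 0.9258 m³/s
w_3 = (24.7 − 9.1)/2 = 7.8 m; q_3 = 0.45 × 0.29 × 7.8 = 1.018 m³/s
w_4 = (27.6 − 16.1)/2 = 5.75 m; q_4 = 0.62 × 0.24 × 5.75 = 0.8556 m³/s
Stations 1, 5 contribute zero (depth or velocity is 0).
Q = Σ qᵢ = 2.799 m³/s
= 2.799 × 1000 = 2799 L/s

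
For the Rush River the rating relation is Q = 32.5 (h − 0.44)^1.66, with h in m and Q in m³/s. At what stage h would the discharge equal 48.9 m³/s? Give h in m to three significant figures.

h − h₀ = (Q/C)^(1/b) = (48.9/32.5)^(1/1.66) = 1.279 m
h = 0.44 + 1.279 = 1.719 m

1.72 m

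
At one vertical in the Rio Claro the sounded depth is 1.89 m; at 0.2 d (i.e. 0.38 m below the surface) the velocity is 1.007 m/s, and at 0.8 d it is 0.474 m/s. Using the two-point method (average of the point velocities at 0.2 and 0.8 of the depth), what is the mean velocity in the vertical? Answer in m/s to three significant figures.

v̄ = (1.007 + 0.474) / 2 = 0.7405 m/s

0.741 m/s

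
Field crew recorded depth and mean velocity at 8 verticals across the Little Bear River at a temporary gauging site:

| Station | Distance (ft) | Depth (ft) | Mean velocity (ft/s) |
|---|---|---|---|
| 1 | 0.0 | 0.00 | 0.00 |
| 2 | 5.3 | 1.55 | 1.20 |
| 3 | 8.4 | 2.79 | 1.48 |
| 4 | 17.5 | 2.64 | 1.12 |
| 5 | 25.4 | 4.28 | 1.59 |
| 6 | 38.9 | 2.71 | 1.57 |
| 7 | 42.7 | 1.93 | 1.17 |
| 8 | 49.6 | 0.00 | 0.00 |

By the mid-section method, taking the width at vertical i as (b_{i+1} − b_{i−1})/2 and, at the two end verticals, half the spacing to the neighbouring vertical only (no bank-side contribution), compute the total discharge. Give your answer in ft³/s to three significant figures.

180 ft³/s

w_2 = (8.4 − 0.0)/2 = 4.2 ft; q_2 = 1.20 × 1.55 × 4.2 = 7.812 ft³/s
w_3 = (17.5 − 5.3)/2 = 6.1 ft; q_3 = 1.48 × 2.79 × 6.1 = 25.19 ft³/s
w_4 = (25.4 − 8.4)/2 = 8.5 ft; q_4 = 1.12 × 2.64 × 8.5 = 25.13 ft³/s
w_5 = (38.9 − 17.5)/2 = 10.7 ft; q_5 = 1.59 × 4.28 × 10.7 = 72.82 ft³/s
w_6 = (42.7 − 25.4)/2 = 8.65 ft; q_6 = 1.57 × 2.71 × 8.65 = 36.80 ft³/s
w_7 = (49.6 − 38.9)/2 = 5.35 ft; q_7 = 1.17 × 1.93 × 5.35 = 12.08 ft³/s
Stations 1, 8 contribute zero (depth or velocity is 0).
Q = Σ qᵢ = 179.8 ft³/s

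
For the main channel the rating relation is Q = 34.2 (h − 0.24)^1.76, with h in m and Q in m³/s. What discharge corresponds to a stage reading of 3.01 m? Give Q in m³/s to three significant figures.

Q = 34.2 × (3.01 − 0.24)^1.76 = 34.2 × 2.77^1.76 = 205.5 m³/s

205 m³/s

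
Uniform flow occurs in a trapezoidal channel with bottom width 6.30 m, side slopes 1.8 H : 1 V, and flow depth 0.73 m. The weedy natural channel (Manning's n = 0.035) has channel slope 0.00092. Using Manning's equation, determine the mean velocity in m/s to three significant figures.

0.615 m/s

A = (b + z·y)·y = (6.30 + 1.8×0.73)×0.73 = 5.558 m²
P = b + 2y√(1+z²) = 6.30 + 2×0.73×√(1+1.8²) = 9.306 m
R = A/P = 5.558/9.306 = 0.5973 m
Q = (1/n)·A·R^(2/3)·S^(1/2) = (1/0.035) × 5.558 × 0.5973^(2/3) × 0.00092^(1/2) = 3.416 m³/s
V = Q/A = 3.416/5.558 = 0.6146 m/s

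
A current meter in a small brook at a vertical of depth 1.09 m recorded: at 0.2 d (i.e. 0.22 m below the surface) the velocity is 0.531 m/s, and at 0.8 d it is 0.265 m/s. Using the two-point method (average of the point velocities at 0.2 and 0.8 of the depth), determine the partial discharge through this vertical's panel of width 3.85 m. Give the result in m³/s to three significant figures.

v̄ = (0.531 + 0.265) / 2 = 0.3980 m/s
q = v̄ × d × w = 0.3980 × 1.09 × 3.85 = 1.670 m³/s

1.67 m³/s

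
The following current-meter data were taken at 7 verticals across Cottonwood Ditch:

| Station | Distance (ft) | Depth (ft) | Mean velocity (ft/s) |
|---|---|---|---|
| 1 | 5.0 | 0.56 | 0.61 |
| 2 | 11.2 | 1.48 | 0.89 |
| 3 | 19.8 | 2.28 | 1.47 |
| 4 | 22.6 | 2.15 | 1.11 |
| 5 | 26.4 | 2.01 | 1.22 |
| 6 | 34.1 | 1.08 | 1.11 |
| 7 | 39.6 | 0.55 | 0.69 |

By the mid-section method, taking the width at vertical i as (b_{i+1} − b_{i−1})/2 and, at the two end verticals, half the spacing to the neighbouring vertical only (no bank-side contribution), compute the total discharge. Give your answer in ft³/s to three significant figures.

60.8 ft³/s

w_1 = (11.2 − 5.0)/2 = 3.1 ft; q_1 = 0.61 × 0.56 × 3.1 = 1.059 ft³/s
w_2 = (19.8 − 5.0)/2 = 7.4 ft; q_2 = 0.89 × 1.48 × 7.4 = 9.747 ft³/s
w_3 = (22.6 − 11.2)/2 = 5.7 ft; q_3 = 1.47 × 2.28 × 5.7 = 19.10 ft³/s
w_4 = (26.4 − 19.8)/2 = 3.3 ft; q_4 = 1.11 × 2.15 × 3.3 = 7.875 ft³/s
w_5 = (34.1 − 22.6)/2 = 5.75 ft; q_5 = 1.22 × 2.01 × 5.75 = 14.10 ft³/s
w_6 = (39.6 − 26.4)/2 = 6.6 ft; q_6 = 1.11 × 1.08 × 6.6 = 7.912 ft³/s
w_7 = (39.6 − 34.1)/2 = 2.75 ft; q_7 = 0.69 × 0.55 × 2.75 = 1.044 ft³/s
Q = Σ qᵢ = 60.84 ft³/s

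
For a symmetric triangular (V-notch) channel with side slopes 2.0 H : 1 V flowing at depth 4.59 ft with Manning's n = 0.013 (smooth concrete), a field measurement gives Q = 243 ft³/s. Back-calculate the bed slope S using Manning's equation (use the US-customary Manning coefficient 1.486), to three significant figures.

0.000976

A = z·y² = 2.0×4.59² = 42.14 ft²
P = 2y√(1+z²) = 2×4.59×√(1+2.0²) = 20.53 ft
R = A/P = 42.14/20.53 = 2.053 ft
S = (Q·n / (1.486·A·R^(2/3)))² = (243×0.013 / (1.486×42.14×1.615))² = 0.0009757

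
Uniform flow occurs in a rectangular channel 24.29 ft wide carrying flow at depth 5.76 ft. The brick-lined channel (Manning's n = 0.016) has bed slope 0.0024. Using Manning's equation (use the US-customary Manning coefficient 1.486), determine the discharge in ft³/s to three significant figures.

1580 ft³/s

A = b·y = 24.29 × 5.76 = 139.9 ft²
P = b + 2y = 24.29 + 2×5.76 = 35.81 ft
R = A/P = 139.9/35.81 = 3.907 ft
Q = (1.486/n)·A·R^(2/3)·S^(1/2) = (1.486/0.016) × 139.9 × 3.907^(2/3) × 0.0024^(1/2) = 1579 ft³/s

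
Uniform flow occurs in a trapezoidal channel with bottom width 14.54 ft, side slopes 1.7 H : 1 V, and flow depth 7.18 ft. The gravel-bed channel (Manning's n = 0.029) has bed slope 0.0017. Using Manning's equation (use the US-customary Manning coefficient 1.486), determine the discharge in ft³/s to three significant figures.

1100 ft³/s

A = (b + z·y)·y = (14.54 + 1.7×7.18)×7.18 = 192.0 ft²
P = b + 2y√(1+z²) = 14.54 + 2×7.18×√(1+1.7²) = 42.86 ft
R = A/P = 192.0/42.86 = 4.480 ft
Q = (1.486/n)·A·R^(2/3)·S^(1/2) = (1.486/0.029) × 192.0 × 4.480^(2/3) × 0.0017^(1/2) = 1103 ft³/s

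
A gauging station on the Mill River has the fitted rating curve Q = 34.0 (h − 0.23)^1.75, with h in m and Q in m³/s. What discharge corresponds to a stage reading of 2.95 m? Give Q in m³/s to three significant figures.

Q = 34.0 × (2.95 − 0.23)^1.75 = 34.0 × 2.72^1.75 = 195.9 m³/s

196 m³/s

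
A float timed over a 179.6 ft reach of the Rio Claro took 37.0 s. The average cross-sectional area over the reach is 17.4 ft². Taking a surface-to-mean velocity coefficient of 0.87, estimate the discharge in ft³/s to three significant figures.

v_surface = L / t̄ = 179.6 / 37 = 4.854 ft/s
v_mean = 0.87 × 4.854 = 4.223 ft/s
Q = A × v_mean = 17.4 × 4.223 = 73.48 ft³/s

73.5 ft³/s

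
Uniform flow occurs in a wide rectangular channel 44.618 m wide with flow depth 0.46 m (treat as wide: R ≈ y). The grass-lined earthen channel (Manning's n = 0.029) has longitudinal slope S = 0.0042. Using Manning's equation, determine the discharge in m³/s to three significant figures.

27.3 m³/s

A = b·y = 44.618 × 0.46 = 20.52 m²
Wide channel: R ≈ y = 0.46 m
Q = (1/n)·A·R^(2/3)·S^(1/2) = (1/0.029) × 20.52 × 0.4600^(2/3) × 0.0042^(1/2) = 27.33 m³/s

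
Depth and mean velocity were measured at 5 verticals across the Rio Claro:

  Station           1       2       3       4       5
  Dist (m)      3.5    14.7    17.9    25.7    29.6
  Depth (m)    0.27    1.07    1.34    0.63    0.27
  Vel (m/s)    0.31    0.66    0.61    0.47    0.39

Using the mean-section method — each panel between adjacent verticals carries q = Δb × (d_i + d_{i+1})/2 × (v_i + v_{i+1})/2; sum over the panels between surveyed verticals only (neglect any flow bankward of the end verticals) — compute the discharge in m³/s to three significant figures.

11.0 m³/s

Panel 1-2: Δb = 11.2 m, d̄ = (0.27+1.07)/2 = 0.67, v̄ = (0.31+0.66)/2 = 0.485 → q = 11.2×0.67×0.485 = 3.639 m³/s
Panel 2-3: Δb = 3.2 m, d̄ = (1.07+1.34)/2 = 1.205, v̄ = (0.66+0.61)/2 = 0.635 → q = 3.2×1.205×0.635 = 2.449 m³/s
Panel 3-4: Δb = 7.8 m, d̄ = (1.34+0.63)/2 = 0.985, v̄ = (0.61+0.47)/2 = 0.54 → q = 7.8×0.985×0.54 = 4.149 m³/s
Panel 4-5: Δb = 3.9 m, d̄ = (0.63+0.27)/2 = 0.45, v̄ = (0.47+0.39)/2 = 0.43 → q = 3.9×0.45×0.43 = 0.7547 m³/s
Q = Σ q = 10.99 m³/s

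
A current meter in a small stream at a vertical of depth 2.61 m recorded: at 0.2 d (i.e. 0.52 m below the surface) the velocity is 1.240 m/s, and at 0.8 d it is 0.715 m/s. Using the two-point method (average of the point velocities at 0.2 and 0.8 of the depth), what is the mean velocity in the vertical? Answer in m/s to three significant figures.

v̄ = (1.240 + 0.715) / 2 = 0.9775 m/s

0.978 m/s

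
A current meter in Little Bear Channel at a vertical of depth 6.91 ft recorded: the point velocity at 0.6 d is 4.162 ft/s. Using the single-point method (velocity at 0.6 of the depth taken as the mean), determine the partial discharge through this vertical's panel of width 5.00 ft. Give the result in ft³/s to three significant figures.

144 ft³/s

v̄ = v₀.₆ = 4.162 ft/s
q = v̄ × d × w = 4.162 × 6.91 × 5.00 = 143.8 ft³/s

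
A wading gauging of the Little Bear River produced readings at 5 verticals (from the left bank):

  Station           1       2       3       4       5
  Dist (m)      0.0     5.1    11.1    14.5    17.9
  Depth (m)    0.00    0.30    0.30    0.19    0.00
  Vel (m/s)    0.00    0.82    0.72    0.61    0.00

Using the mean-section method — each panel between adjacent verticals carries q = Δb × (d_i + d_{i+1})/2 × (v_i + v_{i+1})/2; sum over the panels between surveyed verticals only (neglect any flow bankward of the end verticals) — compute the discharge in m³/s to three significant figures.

2.35 m³/s

Panel 1-2: Δb = 5.1 m, d̄ = (0.00+0.30)/2 = 0.15, v̄ = (0.00+0.82)/2 = 0.41 → q = 5.1×0.15×0.41 = 0.3137 m³/s
Panel 2-3: Δb = 6 m, d̄ = (0.30+0.30)/2 = 0.3, v̄ = (0.82+0.72)/2 = 0.77 → q = 6×0.3×0.77 = 1.386 m³/s
Panel 3-4: Δb = 3.4 m, d̄ = (0.30+0.19)/2 = 0.245, v̄ = (0.72+0.61)/2 = 0.665 → q = 3.4×0.245×0.665 = 0.5539 m³/s
Panel 4-5: Δb = 3.4 m, d̄ = (0.19+0.00)/2 = 0.095, v̄ = (0.61+0.00)/2 = 0.305 → q = 3.4×0.095×0.305 = 0.09852 m³/s
Q = Σ q = 2.352 m³/s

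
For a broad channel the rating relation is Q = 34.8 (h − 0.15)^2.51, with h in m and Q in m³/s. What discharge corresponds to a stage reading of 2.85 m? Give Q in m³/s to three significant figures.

421 m³/s

Q = 34.8 × (2.85 − 0.15)^2.51 = 34.8 × 2.7^2.51 = 421.0 m³/s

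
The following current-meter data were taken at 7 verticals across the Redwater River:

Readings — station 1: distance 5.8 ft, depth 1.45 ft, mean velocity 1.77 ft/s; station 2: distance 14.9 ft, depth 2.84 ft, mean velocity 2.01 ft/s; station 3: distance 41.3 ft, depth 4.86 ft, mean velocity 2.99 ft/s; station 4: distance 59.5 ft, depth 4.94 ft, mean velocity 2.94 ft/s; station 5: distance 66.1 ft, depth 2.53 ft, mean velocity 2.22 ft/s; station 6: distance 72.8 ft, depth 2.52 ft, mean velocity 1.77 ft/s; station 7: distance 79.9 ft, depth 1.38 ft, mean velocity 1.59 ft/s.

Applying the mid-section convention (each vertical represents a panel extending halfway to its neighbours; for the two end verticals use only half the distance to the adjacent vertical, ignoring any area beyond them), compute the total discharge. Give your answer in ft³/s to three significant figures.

693 ft³/s

w_1 = (14.9 − 5.8)/2 = 4.55 ft; q_1 = 1.77 × 1.45 × 4.55 = 11.68 ft³/s
w_2 = (41.3 − 5.8)/2 = 17.75 ft; q_2 = 2.01 × 2.84 × 17.75 = 101.3 ft³/s
w_3 = (59.5 − 14.9)/2 = 22.3 ft; q_3 = 2.99 × 4.86 × 22.3 = 324.1 ft³/s
w_4 = (66.1 − 41.3)/2 = 12.4 ft; q_4 = 2.94 × 4.94 × 12.4 = 180.1 ft³/s
w_5 = (72.8 − 59.5)/2 = 6.65 ft; q_5 = 2.22 × 2.53 × 6.65 = 37.35 ft³/s
w_6 = (79.9 − 66.1)/2 = 6.9 ft; q_6 = 1.77 × 2.52 × 6.9 = 30.78 ft³/s
w_7 = (79.9 − 72.8)/2 = 3.55 ft; q_7 = 1.59 × 1.38 × 3.55 = 7.789 ft³/s
Q = Σ qᵢ = 693.1 ft³/s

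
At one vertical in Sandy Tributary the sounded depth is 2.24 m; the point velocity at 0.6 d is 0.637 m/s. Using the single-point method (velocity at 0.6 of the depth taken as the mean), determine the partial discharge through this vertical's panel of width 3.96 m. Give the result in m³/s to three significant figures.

5.65 m³/s

v̄ = v₀.₆ = 0.637 m/s
q = v̄ × d × w = 0.6370 × 2.24 × 3.96 = 5.650 m³/s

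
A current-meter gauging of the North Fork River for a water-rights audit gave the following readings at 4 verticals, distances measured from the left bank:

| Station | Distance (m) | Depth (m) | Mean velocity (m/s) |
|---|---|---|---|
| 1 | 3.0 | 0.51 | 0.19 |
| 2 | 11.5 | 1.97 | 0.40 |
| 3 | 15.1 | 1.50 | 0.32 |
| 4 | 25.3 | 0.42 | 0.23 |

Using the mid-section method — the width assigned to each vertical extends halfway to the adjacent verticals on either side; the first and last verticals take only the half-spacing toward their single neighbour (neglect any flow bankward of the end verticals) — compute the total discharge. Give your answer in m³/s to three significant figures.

w_1 = (11.5 − 3.0)/2 = 4.25 m; q_1 = 0.19 × 0.51 × 4.25 = 0.4118 m³/s
w_2 = (15.1 − 3.0)/2 = 6.05 m; q_2 = 0.40 × 1.97 × 6.05 = 4.767 m³/s
w_3 = (25.3 − 11.5)/2 = 6.9 m; q_3 = 0.32 × 1.50 × 6.9 = 3.312 m³/s
w_4 = (25.3 − 15.1)/2 = 5.1 m; q_4 = 0.23 × 0.42 × 5.1 = 0.4927 m³/s
Q = Σ qᵢ = 8.984 m³/s

8.98 m³/s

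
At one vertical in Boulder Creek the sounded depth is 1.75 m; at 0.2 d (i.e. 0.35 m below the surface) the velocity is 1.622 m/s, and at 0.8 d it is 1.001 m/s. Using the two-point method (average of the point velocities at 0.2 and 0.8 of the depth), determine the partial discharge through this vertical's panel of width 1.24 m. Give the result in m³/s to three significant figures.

2.85 m³/s

v̄ = (1.622 + 1.001) / 2 = 1.312 m/s
q = v̄ × d × w = 1.312 × 1.75 × 1.24 = 2.846 m³/s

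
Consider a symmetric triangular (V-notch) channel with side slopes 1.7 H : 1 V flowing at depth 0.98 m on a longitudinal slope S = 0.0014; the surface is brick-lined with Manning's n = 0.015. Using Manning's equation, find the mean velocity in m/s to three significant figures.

A = z·y² = 1.7×0.98² = 1.633 m²
P = 2y√(1+z²) = 2×0.98×√(1+1.7²) = 3.866 m
R = A/P = 1.633/3.866 = 0.4223 m
Q = (1/n)·A·R^(2/3)·S^(1/2) = (1/0.015) × 1.633 × 0.4223^(2/3) × 0.0014^(1/2) = 2.293 m³/s
V = Q/A = 2.293/1.633 = 1.404 m/s

1.40 m/s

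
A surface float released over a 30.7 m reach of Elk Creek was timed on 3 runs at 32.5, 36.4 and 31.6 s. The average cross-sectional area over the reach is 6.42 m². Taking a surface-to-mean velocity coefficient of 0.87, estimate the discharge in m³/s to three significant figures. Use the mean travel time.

5.12 m³/s

t̄ = (32.5 + 36.4 + 31.6) / 3 = 33.5 s
v_surface = L / t̄ = 30.7 / 33.5 = 0.9164 m/s
v_mean = 0.87 × 0.9164 = 0.7973 m/s
Q = A × v_mean = 6.42 × 0.7973 = 5.119 m³/s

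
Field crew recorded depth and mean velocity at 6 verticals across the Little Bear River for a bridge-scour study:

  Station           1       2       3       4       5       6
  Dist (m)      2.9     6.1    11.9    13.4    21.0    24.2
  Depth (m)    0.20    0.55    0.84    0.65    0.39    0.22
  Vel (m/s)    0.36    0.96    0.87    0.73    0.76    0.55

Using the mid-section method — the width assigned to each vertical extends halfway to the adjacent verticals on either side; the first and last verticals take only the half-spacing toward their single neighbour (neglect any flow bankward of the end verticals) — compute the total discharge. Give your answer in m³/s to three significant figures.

9.11 m³/s

w_1 = (6.1 − 2.9)/2 = 1.6 m; q_1 = 0.36 × 0.20 × 1.6 = 0.1152 m³/s
w_2 = (11.9 − 2.9)/2 = 4.5 m; q_2 = 0.96 × 0.55 × 4.5 = 2.376 m³/s
w_3 = (13.4 − 6.1)/2 = 3.65 m; q_3 = 0.87 × 0.84 × 3.65 = 2.667 m³/s
w_4 = (21.0 − 11.9)/2 = 4.55 m; q_4 = 0.73 × 0.65 × 4.55 = 2.159 m³/s
w_5 = (24.2 − 13.4)/2 = 5.4 m; q_5 = 0.76 × 0.39 × 5.4 = 1.601 m³/s
w_6 = (24.2 − 21.0)/2 = 1.6 m; q_6 = 0.55 × 0.22 × 1.6 = 0.1936 m³/s
Q = Σ qᵢ = 9.112 m³/s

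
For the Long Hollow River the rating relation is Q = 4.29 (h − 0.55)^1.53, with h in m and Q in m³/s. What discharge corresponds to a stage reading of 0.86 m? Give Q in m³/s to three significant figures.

Q = 4.29 × (0.86 − 0.55)^1.53 = 4.29 × 0.31^1.53 = 0.7149 m³/s

0.715 m³/s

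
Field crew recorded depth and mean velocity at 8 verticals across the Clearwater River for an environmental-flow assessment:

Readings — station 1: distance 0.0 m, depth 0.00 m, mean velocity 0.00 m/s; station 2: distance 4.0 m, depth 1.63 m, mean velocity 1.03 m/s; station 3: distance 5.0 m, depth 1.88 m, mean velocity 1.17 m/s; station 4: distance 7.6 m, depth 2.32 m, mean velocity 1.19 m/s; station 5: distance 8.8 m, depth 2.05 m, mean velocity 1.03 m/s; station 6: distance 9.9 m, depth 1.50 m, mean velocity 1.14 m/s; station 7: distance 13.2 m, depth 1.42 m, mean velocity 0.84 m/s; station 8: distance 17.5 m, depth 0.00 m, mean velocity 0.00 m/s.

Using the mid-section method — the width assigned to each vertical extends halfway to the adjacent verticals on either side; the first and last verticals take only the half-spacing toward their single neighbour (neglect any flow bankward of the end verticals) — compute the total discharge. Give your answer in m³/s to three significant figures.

24.1 m³/s

w_2 = (5.0 − 0.0)/2 = 2.5 m; q_2 = 1.03 × 1.63 × 2.5 = 4.197 m³/s
w_3 = (7.6 − 4.0)/2 = 1.8 m; q_3 = 1.17 × 1.88 × 1.8 = 3.959 m³/s
w_4 = (8.8 − 5.0)/2 = 1.9 m; q_4 = 1.19 × 2.32 × 1.9 = 5.246 m³/s
w_5 = (9.9 − 7.6)/2 = 1.15 m; q_5 = 1.03 × 2.05 × 1.15 = 2.428 m³/s
w_6 = (13.2 − 8.8)/2 = 2.2 m; q_6 = 1.14 × 1.50 × 2.2 = 3.762 m³/s
w_7 = (17.5 − 9.9)/2 = 3.8 m; q_7 = 0.84 × 1.42 × 3.8 = 4.533 m³/s
Stations 1, 8 contribute zero (depth or velocity is 0).
Q = Σ qᵢ = 24.12 m³/s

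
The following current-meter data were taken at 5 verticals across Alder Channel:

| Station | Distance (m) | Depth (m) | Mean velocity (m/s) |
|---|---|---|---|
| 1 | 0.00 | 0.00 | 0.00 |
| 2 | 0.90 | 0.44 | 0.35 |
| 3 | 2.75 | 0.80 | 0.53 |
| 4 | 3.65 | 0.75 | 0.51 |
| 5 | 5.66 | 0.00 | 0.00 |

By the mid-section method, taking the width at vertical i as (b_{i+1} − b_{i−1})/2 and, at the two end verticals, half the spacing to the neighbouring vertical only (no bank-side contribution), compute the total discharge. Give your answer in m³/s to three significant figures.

1.35 m³/s

w_2 = (2.75 − 0.00)/2 = 1.375 m; q_2 = 0.35 × 0.44 × 1.375 = 0.2118 m³/s
w_3 = (3.65 − 0.90)/2 = 1.375 m; q_3 = 0.53 × 0.80 × 1.375 = 0.5830 m³/s
w_4 = (5.66 − 2.75)/2 = 1.455 m; q_4 = 0.51 × 0.75 × 1.455 = 0.5565 m³/s
Stations 1, 5 contribute zero (depth or velocity is 0).
Q = Σ qᵢ = 1.351 m³/s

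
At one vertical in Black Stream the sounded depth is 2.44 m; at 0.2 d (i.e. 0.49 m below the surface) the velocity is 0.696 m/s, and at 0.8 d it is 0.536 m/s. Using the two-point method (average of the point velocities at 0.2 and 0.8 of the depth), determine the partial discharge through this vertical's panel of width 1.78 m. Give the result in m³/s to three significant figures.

2.68 m³/s

v̄ = (0.696 + 0.536) / 2 = 0.6160 m/s
q = v̄ × d × w = 0.6160 × 2.44 × 1.78 = 2.675 m³/s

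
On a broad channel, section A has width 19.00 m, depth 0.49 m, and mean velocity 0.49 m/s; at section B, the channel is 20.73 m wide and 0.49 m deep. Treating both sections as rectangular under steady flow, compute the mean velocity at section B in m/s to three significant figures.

0.449 m/s

Q = A₁V₁ = (19.00×0.49) × 0.49 = 4.562 m³/s
A₂ = 20.73 × 0.49 = 10.16 m²
V₂ = Q/A₂ = 4.562/10.16 = 0.4491 m/s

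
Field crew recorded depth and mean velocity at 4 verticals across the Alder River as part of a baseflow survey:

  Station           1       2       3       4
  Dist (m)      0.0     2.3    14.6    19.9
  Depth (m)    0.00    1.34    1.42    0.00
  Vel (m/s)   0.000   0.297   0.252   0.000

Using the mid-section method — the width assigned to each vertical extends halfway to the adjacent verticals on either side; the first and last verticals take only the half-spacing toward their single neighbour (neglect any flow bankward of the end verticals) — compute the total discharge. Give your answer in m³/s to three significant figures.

6.05 m³/s

w_2 = (14.6 − 0.0)/2 = 7.3 m; q_2 = 0.297 × 1.34 × 7.3 = 2.905 m³/s
w_3 = (19.9 − 2.3)/2 = 8.8 m; q_3 = 0.252 × 1.42 × 8.8 = 3.149 m³/s
Stations 1, 4 contribute zero (depth or velocity is 0).
Q = Σ qᵢ = 6.054 m³/s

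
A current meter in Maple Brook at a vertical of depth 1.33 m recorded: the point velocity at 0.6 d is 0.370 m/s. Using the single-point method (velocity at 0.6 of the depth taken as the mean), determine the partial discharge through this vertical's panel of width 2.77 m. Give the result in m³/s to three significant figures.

1.36 m³/s

v̄ = v₀.₆ = 0.370 m/s
q = v̄ × d × w = 0.3700 × 1.33 × 2.77 = 1.363 m³/s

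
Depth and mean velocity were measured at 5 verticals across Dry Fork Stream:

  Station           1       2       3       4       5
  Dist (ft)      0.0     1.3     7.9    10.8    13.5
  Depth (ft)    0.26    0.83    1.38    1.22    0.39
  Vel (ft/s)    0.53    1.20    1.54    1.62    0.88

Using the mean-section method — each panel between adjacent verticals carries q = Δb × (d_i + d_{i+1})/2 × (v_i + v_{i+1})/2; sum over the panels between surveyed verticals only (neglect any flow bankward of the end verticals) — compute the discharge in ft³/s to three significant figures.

19.3 ft³/s

Panel 1-2: Δb = 1.3 ft, d̄ = (0.26+0.83)/2 = 0.545, v̄ = (0.53+1.20)/2 = 0.865 → q = 1.3×0.545×0.865 = 0.6129 ft³/s
Panel 2-3: Δb = 6.6 ft, d̄ = (0.83+1.38)/2 = 1.105, v̄ = (1.20+1.54)/2 = 1.37 → q = 6.6×1.105×1.37 = 9.991 ft³/s
Panel 3-4: Δb = 2.9 ft, d̄ = (1.38+1.22)/2 = 1.3, v̄ = (1.54+1.62)/2 = 1.58 → q = 2.9×1.3×1.58 = 5.957 ft³/s
Panel 4-5: Δb = 2.7 ft, d̄ = (1.22+0.39)/2 = 0.805, v̄ = (1.62+0.88)/2 = 1.25 → q = 2.7×0.805×1.25 = 2.717 ft³/s
Q = Σ q = 19.28 ft³/s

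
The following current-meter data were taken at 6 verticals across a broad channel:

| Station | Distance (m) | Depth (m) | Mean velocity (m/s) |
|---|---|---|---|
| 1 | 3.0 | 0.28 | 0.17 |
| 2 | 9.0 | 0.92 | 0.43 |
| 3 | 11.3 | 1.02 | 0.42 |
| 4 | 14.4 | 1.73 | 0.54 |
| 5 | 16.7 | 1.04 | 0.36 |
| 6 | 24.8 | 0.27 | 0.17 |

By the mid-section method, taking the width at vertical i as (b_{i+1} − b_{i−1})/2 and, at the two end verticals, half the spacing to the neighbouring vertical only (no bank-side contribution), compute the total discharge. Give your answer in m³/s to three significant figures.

w_1 = (9.0 − 3.0)/2 = 3 m; q_1 = 0.17 × 0.28 × 3 = 0.1428 m³/s
w_2 = (11.3 − 3.0)/2 = 4.15 m; q_2 = 0.43 × 0.92 × 4.15 = 1.642 m³/s
w_3 = (14.4 − 9.0)/2 = 2.7 m; q_3 = 0.42 × 1.02 × 2.7 = 1.157 m³/s
w_4 = (16.7 − 11.3)/2 = 2.7 m; q_4 = 0.54 × 1.73 × 2.7 = 2.522 m³/s
w_5 = (24.8 − 14.4)/2 = 5.2 m; q_5 = 0.36 × 1.04 × 5.2 = 1.947 m³/s
w_6 = (24.8 − 16.7)/2 = 4.05 m; q_6 = 0.17 × 0.27 × 4.05 = 0.1859 m³/s
Q = Σ qᵢ = 7.596 m³/s

7.60 m³/s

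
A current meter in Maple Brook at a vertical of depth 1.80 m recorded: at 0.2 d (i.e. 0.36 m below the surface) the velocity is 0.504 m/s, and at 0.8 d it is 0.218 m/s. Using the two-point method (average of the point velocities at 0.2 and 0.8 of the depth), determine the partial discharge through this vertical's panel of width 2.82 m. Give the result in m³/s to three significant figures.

v̄ = (0.504 + 0.218) / 2 = 0.3610 m/s
q = v̄ × d × w = 0.3610 × 1.80 × 2.82 = 1.832 m³/s

1.83 m³/s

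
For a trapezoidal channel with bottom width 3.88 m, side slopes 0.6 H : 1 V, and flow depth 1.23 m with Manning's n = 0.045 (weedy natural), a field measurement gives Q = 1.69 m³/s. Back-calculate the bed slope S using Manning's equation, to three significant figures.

A = (b + z·y)·y = (3.88 + 0.6×1.23)×1.23 = 5.680 m²
P = b + 2y√(1+z²) = 3.88 + 2×1.23×√(1+0.6²) = 6.749 m
R = A/P = 5.680/6.749 = 0.8416 m
S = (Q·n / (1·A·R^(2/3)))² = (1.69×0.045 / (1×5.680×0.8914))² = 0.0002256

0.000226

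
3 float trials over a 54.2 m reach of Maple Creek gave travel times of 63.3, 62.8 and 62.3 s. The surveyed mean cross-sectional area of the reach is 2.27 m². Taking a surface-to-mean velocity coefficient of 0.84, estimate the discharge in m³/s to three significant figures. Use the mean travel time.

t̄ = (63.3 + 62.8 + 62.3) / 3 = 62.8 s
v_surface = L / t̄ = 54.2 / 62.8 = 0.8631 m/s
v_mean = 0.84 × 0.8631 = 0.7250 m/s
Q = A × v_mean = 2.27 × 0.7250 = 1.646 m³/s

1.65 m³/s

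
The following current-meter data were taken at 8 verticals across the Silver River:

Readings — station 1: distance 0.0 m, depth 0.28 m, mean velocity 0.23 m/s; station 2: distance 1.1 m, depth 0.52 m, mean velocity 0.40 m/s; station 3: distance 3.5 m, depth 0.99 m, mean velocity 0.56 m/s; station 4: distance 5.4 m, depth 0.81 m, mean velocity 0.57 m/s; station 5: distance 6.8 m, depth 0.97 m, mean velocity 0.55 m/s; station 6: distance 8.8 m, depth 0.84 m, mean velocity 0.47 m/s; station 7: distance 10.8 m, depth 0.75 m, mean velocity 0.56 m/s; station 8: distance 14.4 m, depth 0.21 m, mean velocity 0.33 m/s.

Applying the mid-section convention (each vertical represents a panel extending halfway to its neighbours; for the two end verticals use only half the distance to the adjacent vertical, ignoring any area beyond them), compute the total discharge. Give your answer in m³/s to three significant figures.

5.35 m³/s

w_1 = (1.1 − 0.0)/2 = 0.55 m; q_1 = 0.23 × 0.28 × 0.55 = 0.03542 m³/s
w_2 = (3.5 − 0.0)/2 = 1.75 m; q_2 = 0.40 × 0.52 × 1.75 = 0.3640 m³/s
w_3 = (5.4 − 1.1)/2 = 2.15 m; q_3 = 0.56 × 0.99 × 2.15 = 1.192 m³/s
w_4 = (6.8 − 3.5)/2 = 1.65 m; q_4 = 0.57 × 0.81 × 1.65 = 0.7618 m³/s
w_5 = (8.8 − 5.4)/2 = 1.7 m; q_5 = 0.55 × 0.97 × 1.7 = 0.9070 m³/s
w_6 = (10.8 − 6.8)/2 = 2 m; q_6 = 0.47 × 0.84 × 2 = 0.7896 m³/s
w_7 = (14.4 − 8.8)/2 = 2.8 m; q_7 = 0.56 × 0.75 × 2.8 = 1.176 m³/s
w_8 = (14.4 − 10.8)/2 = 1.8 m; q_8 = 0.33 × 0.21 × 1.8 = 0.1247 m³/s
Q = Σ qᵢ = 5.350 m³/s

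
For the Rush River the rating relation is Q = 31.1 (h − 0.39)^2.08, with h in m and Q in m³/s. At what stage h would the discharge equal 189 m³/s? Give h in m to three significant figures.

h − h₀ = (Q/C)^(1/b) = (189/31.1)^(1/2.08) = 2.381 m
h = 0.39 + 2.381 = 2.771 m

2.77 m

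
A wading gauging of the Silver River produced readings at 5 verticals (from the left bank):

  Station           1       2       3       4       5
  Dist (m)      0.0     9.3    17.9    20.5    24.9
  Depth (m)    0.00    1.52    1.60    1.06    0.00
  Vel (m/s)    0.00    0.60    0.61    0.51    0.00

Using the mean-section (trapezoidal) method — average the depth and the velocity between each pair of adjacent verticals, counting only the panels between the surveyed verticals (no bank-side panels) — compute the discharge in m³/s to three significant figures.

12.8 m³/s

Panel 1-2: Δb = 9.3 m, d̄ = (0.00+1.52)/2 = 0.76, v̄ = (0.00+0.60)/2 = 0.3 → q = 9.3×0.76×0.3 = 2.120 m³/s
Panel 2-3: Δb = 8.6 m, d̄ = (1.52+1.60)/2 = 1.56, v̄ = (0.60+0.61)/2 = 0.605 → q = 8.6×1.56×0.605 = 8.117 m³/s
Panel 3-4: Δb = 2.6 m, d̄ = (1.60+1.06)/2 = 1.33, v̄ = (0.61+0.51)/2 = 0.56 → q = 2.6×1.33×0.56 = 1.936 m³/s
Panel 4-5: Δb = 4.4 m, d̄ = (1.06+0.00)/2 = 0.53, v̄ = (0.51+0.00)/2 = 0.255 → q = 4.4×0.53×0.255 = 0.5947 m³/s
Q = Σ q = 12.77 m³/s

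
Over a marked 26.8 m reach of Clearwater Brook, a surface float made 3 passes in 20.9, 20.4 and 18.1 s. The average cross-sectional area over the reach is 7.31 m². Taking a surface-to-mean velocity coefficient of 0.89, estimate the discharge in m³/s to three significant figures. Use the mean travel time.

8.81 m³/s

t̄ = (20.9 + 20.4 + 18.1) / 3 = 19.8 s
v_surface = L / t̄ = 26.8 / 19.8 = 1.354 m/s
v_mean = 0.89 × 1.354 = 1.205 m/s
Q = A × v_mean = 7.31 × 1.205 = 8.806 m³/s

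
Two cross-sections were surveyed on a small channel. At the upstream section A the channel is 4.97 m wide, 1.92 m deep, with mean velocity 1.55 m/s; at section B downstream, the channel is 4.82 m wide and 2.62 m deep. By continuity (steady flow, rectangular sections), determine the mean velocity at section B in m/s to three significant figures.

1.17 m/s

Q = A₁V₁ = (4.97×1.92) × 1.55 = 14.79 m³/s
A₂ = 4.82 × 2.62 = 12.63 m²
V₂ = Q/A₂ = 14.79/12.63 = 1.171 m/s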